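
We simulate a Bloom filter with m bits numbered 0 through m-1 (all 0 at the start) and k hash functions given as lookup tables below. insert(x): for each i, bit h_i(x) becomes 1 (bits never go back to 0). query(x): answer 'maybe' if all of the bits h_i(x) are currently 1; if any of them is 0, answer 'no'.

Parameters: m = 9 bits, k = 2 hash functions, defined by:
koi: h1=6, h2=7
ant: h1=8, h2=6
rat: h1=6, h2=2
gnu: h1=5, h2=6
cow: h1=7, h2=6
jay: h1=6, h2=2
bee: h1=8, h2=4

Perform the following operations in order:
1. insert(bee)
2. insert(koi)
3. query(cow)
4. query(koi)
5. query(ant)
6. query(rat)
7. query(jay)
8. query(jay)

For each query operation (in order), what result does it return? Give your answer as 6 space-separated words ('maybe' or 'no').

Start: bits=000000000
Op 1: insert bee -> sets bits 4 8 -> bits=000010001
Op 2: insert koi -> sets bits 6 7 -> bits=000010111
Op 3: query cow -> checks bit6=1, bit7=1 (all 1) -> maybe
Op 4: query koi -> checks bit6=1, bit7=1 (all 1) -> maybe
Op 5: query ant -> checks bit6=1, bit8=1 (all 1) -> maybe
Op 6: query rat -> checks bit2=0, bit6=1 (has a 0) -> no
Op 7: query jay -> checks bit2=0, bit6=1 (has a 0) -> no
Op 8: query jay -> checks bit2=0, bit6=1 (has a 0) -> no
Query results in order: maybe maybe maybe no no no

Answer: maybe maybe maybe no no no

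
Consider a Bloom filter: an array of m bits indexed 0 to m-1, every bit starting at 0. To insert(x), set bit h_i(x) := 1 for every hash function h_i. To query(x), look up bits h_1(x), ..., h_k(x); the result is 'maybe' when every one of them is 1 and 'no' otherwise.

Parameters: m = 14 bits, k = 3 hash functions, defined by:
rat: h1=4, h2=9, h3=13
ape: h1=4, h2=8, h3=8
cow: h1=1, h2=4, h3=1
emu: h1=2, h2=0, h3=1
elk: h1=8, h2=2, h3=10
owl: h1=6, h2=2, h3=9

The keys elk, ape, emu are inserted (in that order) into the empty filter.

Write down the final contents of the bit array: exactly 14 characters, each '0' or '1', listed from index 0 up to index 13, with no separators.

Answer: 11101000101000

Derivation:
Start: bits=00000000000000
After insert 'elk': sets bits 2 8 10 -> bits=00100000101000
After insert 'ape': sets bits 4 8 -> bits=00101000101000
After insert 'emu': sets bits 0 1 2 -> bits=11101000101000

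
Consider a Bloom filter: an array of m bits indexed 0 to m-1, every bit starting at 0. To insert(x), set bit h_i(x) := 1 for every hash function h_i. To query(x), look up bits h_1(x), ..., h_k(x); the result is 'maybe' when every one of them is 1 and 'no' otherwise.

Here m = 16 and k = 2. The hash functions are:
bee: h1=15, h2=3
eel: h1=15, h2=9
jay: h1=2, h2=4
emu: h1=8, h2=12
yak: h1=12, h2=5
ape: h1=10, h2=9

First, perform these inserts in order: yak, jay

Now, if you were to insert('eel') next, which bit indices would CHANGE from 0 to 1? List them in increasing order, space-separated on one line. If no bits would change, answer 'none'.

Start: bits=0000000000000000
After insert 'yak': sets bits 5 12 -> bits=0000010000001000
After insert 'jay': sets bits 2 4 -> bits=0010110000001000
insert 'eel' would touch bits 9 15; currently bit9=0, bit15=0
Bits that are 0 among those (would change 0->1): 9 15

Answer: 9 15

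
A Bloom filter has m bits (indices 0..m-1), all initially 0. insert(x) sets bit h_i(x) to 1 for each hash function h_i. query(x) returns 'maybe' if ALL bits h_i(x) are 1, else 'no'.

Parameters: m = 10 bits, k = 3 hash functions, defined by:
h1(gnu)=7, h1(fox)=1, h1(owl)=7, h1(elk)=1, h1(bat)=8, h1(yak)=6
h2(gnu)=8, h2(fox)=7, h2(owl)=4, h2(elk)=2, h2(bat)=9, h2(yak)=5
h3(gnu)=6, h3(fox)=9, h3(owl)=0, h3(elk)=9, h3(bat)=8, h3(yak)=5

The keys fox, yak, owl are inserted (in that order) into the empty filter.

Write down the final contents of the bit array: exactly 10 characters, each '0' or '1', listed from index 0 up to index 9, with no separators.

Answer: 1100111101

Derivation:
Start: bits=0000000000
After insert 'fox': sets bits 1 7 9 -> bits=0100000101
After insert 'yak': sets bits 5 6 -> bits=0100011101
After insert 'owl': sets bits 0 4 7 -> bits=1100111101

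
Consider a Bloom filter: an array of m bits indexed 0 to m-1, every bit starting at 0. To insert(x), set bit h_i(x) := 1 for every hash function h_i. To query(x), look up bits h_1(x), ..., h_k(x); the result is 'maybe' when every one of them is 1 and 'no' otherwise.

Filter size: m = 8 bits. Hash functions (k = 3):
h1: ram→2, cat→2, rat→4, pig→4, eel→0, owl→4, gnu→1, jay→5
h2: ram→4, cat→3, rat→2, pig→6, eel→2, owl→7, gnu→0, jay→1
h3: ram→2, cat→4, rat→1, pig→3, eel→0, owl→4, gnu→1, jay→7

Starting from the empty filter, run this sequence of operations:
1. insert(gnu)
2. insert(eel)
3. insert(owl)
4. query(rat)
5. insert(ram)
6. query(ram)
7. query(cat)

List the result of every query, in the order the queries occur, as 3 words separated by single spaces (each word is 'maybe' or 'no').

Answer: maybe maybe no

Derivation:
Start: bits=00000000
Op 1: insert gnu -> sets bits 0 1 -> bits=11000000
Op 2: insert eel -> sets bits 0 2 -> bits=11100000
Op 3: insert owl -> sets bits 4 7 -> bits=11101001
Op 4: query rat -> checks bit1=1, bit2=1, bit4=1 (all 1) -> maybe
Op 5: insert ram -> sets bits 2 4 -> bits=11101001
Op 6: query ram -> checks bit2=1, bit4=1 (all 1) -> maybe
Op 7: query cat -> checks bit2=1, bit3=0, bit4=1 (has a 0) -> no
Query results in order: maybe maybe no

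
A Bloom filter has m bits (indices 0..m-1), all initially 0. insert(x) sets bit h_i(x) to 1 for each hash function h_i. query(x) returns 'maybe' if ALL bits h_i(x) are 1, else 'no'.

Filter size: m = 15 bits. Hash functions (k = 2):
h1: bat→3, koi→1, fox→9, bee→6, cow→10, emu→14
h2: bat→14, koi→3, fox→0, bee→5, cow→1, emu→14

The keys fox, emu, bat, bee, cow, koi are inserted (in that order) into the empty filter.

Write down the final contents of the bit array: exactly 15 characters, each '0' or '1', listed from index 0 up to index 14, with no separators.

Start: bits=000000000000000
After insert 'fox': sets bits 0 9 -> bits=100000000100000
After insert 'emu': sets bits 14 -> bits=100000000100001
After insert 'bat': sets bits 3 14 -> bits=100100000100001
After insert 'bee': sets bits 5 6 -> bits=100101100100001
After insert 'cow': sets bits 1 10 -> bits=110101100110001
After insert 'koi': sets bits 1 3 -> bits=110101100110001

Answer: 110101100110001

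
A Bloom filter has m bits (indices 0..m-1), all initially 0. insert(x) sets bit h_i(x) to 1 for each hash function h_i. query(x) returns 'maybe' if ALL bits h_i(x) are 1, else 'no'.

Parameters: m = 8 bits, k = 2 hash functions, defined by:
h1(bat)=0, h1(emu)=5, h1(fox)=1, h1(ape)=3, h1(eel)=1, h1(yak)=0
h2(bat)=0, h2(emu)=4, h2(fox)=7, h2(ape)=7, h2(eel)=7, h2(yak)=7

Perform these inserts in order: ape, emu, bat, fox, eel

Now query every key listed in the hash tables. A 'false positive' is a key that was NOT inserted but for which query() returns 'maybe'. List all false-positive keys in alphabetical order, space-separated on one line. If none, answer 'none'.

Start: bits=00000000
After insert 'ape': sets bits 3 7 -> bits=00010001
After insert 'emu': sets bits 4 5 -> bits=00011101
After insert 'bat': sets bits 0 -> bits=10011101
After insert 'fox': sets bits 1 7 -> bits=11011101
After insert 'eel': sets bits 1 7 -> bits=11011101
Not inserted: yak — query each against bits=11011101:
query yak: checks bit0=1, bit7=1 (all 1) -> maybe => FALSE POSITIVE
False positives (alphabetical): yak

Answer: yak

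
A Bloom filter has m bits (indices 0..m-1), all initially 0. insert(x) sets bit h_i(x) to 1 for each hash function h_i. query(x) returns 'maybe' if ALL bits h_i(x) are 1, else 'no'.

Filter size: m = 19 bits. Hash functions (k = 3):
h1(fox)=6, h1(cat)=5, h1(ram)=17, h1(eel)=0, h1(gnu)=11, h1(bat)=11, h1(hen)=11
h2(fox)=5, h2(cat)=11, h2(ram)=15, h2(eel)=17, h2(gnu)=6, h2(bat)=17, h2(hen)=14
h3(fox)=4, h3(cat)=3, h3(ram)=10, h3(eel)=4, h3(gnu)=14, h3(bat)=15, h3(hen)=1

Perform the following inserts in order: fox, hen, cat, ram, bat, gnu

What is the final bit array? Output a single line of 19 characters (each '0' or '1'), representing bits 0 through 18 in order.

Answer: 0101111000110011010

Derivation:
Start: bits=0000000000000000000
After insert 'fox': sets bits 4 5 6 -> bits=0000111000000000000
After insert 'hen': sets bits 1 11 14 -> bits=0100111000010010000
After insert 'cat': sets bits 3 5 11 -> bits=0101111000010010000
After insert 'ram': sets bits 10 15 17 -> bits=0101111000110011010
After insert 'bat': sets bits 11 15 17 -> bits=0101111000110011010
After insert 'gnu': sets bits 6 11 14 -> bits=0101111000110011010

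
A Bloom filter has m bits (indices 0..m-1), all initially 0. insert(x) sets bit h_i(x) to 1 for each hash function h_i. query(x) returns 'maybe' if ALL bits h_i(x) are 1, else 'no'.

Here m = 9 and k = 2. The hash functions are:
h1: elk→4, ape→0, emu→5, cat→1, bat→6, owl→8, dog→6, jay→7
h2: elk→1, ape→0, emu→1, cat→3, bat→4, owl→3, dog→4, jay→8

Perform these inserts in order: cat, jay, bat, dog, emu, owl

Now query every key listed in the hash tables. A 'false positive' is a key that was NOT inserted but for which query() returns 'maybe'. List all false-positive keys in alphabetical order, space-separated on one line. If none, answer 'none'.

Answer: elk

Derivation:
Start: bits=000000000
After insert 'cat': sets bits 1 3 -> bits=010100000
After insert 'jay': sets bits 7 8 -> bits=010100011
After insert 'bat': sets bits 4 6 -> bits=010110111
After insert 'dog': sets bits 4 6 -> bits=010110111
After insert 'emu': sets bits 1 5 -> bits=010111111
After insert 'owl': sets bits 3 8 -> bits=010111111
Not inserted: ape elk — query each against bits=010111111:
query ape: checks bit0=0 (has a 0) -> no => not a false positive
query elk: checks bit1=1, bit4=1 (all 1) -> maybe => FALSE POSITIVE
False positives (alphabetical): elk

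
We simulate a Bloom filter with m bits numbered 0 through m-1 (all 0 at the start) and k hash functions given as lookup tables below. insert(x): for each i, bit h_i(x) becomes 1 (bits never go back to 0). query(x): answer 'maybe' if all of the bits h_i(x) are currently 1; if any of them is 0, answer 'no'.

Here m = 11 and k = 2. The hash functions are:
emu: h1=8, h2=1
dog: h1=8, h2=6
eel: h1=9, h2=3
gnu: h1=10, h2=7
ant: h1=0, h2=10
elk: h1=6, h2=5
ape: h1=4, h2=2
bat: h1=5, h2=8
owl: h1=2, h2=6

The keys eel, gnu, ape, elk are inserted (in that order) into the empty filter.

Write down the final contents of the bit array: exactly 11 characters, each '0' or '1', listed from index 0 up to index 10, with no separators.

Answer: 00111111011

Derivation:
Start: bits=00000000000
After insert 'eel': sets bits 3 9 -> bits=00010000010
After insert 'gnu': sets bits 7 10 -> bits=00010001011
After insert 'ape': sets bits 2 4 -> bits=00111001011
After insert 'elk': sets bits 5 6 -> bits=00111111011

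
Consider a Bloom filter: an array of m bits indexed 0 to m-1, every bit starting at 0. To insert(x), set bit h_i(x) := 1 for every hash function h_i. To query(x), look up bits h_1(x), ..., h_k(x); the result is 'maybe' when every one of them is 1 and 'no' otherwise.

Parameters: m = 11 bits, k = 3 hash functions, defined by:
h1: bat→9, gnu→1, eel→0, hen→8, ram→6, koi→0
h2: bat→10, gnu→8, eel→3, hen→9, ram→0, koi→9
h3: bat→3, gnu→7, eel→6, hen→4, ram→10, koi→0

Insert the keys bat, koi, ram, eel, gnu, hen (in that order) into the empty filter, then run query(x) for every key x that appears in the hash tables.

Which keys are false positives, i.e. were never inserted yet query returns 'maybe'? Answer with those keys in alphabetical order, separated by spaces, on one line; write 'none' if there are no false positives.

Answer: none

Derivation:
Start: bits=00000000000
After insert 'bat': sets bits 3 9 10 -> bits=00010000011
After insert 'koi': sets bits 0 9 -> bits=10010000011
After insert 'ram': sets bits 0 6 10 -> bits=10010010011
After insert 'eel': sets bits 0 3 6 -> bits=10010010011
After insert 'gnu': sets bits 1 7 8 -> bits=11010011111
After insert 'hen': sets bits 4 8 9 -> bits=11011011111
Not inserted: (none) — query each against bits=11011011111:
False positives (alphabetical): none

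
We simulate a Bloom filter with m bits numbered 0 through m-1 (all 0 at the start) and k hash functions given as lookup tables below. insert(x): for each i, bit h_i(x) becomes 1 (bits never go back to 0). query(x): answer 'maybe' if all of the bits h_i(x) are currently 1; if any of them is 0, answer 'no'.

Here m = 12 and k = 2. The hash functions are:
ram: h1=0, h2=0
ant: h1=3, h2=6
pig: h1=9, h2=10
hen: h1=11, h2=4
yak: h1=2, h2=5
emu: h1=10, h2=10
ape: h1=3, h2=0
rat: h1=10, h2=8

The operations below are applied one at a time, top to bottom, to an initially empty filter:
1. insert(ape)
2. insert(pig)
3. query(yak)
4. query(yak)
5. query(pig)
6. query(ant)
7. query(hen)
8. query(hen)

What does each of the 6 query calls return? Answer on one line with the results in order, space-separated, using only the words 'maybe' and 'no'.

Start: bits=000000000000
Op 1: insert ape -> sets bits 0 3 -> bits=100100000000
Op 2: insert pig -> sets bits 9 10 -> bits=100100000110
Op 3: query yak -> checks bit2=0, bit5=0 (has a 0) -> no
Op 4: query yak -> checks bit2=0, bit5=0 (has a 0) -> no
Op 5: query pig -> checks bit9=1, bit10=1 (all 1) -> maybe
Op 6: query ant -> checks bit3=1, bit6=0 (has a 0) -> no
Op 7: query hen -> checks bit4=0, bit11=0 (has a 0) -> no
Op 8: query hen -> checks bit4=0, bit11=0 (has a 0) -> no
Query results in order: no no maybe no no no

Answer: no no maybe no no no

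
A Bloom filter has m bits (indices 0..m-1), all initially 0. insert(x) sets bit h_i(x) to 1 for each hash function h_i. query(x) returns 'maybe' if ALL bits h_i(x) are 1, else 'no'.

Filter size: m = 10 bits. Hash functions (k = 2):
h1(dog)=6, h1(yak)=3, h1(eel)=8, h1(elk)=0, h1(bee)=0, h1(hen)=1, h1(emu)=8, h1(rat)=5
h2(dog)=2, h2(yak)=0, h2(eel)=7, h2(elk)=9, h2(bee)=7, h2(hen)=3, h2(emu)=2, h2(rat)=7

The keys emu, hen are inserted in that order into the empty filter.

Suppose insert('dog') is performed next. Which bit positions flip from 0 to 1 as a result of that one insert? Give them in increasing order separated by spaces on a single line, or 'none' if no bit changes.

Answer: 6

Derivation:
Start: bits=0000000000
After insert 'emu': sets bits 2 8 -> bits=0010000010
After insert 'hen': sets bits 1 3 -> bits=0111000010
insert 'dog' would touch bits 2 6; currently bit2=1, bit6=0
Bits that are 0 among those (would change 0->1): 6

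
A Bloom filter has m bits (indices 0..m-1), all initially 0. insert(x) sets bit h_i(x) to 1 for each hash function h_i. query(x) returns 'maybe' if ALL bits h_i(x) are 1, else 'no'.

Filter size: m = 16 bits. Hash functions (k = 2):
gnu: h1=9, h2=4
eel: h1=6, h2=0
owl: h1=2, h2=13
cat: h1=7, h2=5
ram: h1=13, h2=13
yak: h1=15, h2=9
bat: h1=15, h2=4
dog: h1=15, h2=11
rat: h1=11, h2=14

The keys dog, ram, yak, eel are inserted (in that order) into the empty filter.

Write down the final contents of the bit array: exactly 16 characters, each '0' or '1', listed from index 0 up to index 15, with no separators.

Start: bits=0000000000000000
After insert 'dog': sets bits 11 15 -> bits=0000000000010001
After insert 'ram': sets bits 13 -> bits=0000000000010101
After insert 'yak': sets bits 9 15 -> bits=0000000001010101
After insert 'eel': sets bits 0 6 -> bits=1000001001010101

Answer: 1000001001010101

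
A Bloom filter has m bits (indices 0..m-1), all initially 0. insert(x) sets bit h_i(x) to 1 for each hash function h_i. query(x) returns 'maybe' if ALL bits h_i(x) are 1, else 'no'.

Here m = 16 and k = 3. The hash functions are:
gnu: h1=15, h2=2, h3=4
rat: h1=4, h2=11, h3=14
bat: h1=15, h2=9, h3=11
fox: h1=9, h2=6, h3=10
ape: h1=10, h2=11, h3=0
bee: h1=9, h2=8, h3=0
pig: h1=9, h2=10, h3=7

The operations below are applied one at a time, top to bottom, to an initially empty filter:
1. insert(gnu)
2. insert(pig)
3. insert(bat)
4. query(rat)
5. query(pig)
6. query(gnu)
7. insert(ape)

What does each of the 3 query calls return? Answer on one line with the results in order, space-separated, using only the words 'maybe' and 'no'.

Start: bits=0000000000000000
Op 1: insert gnu -> sets bits 2 4 15 -> bits=0010100000000001
Op 2: insert pig -> sets bits 7 9 10 -> bits=0010100101100001
Op 3: insert bat -> sets bits 9 11 15 -> bits=0010100101110001
Op 4: query rat -> checks bit4=1, bit11=1, bit14=0 (has a 0) -> no
Op 5: query pig -> checks bit7=1, bit9=1, bit10=1 (all 1) -> maybe
Op 6: query gnu -> checks bit2=1, bit4=1, bit15=1 (all 1) -> maybe
Op 7: insert ape -> sets bits 0 10 11 -> bits=1010100101110001
Query results in order: no maybe maybe

Answer: no maybe maybe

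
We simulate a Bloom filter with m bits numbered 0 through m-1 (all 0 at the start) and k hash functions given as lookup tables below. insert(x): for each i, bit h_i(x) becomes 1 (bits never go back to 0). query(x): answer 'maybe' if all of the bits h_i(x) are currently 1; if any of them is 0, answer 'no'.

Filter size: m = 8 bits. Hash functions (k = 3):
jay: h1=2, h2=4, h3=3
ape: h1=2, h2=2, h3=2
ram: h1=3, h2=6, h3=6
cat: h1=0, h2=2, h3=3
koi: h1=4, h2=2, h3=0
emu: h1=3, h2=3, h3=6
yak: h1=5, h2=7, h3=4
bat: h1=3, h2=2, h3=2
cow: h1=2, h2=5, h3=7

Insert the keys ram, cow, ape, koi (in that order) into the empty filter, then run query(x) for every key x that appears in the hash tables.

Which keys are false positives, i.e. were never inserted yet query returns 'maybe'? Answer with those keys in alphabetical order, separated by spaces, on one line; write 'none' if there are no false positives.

Start: bits=00000000
After insert 'ram': sets bits 3 6 -> bits=00010010
After insert 'cow': sets bits 2 5 7 -> bits=00110111
After insert 'ape': sets bits 2 -> bits=00110111
After insert 'koi': sets bits 0 2 4 -> bits=10111111
Not inserted: bat cat emu jay yak — query each against bits=10111111:
query bat: checks bit2=1, bit3=1 (all 1) -> maybe => FALSE POSITIVE
query cat: checks bit0=1, bit2=1, bit3=1 (all 1) -> maybe => FALSE POSITIVE
query emu: checks bit3=1, bit6=1 (all 1) -> maybe => FALSE POSITIVE
query jay: checks bit2=1, bit3=1, bit4=1 (all 1) -> maybe => FALSE POSITIVE
query yak: checks bit4=1, bit5=1, bit7=1 (all 1) -> maybe => FALSE POSITIVE
False positives (alphabetical): bat cat emu jay yak

Answer: bat cat emu jay yak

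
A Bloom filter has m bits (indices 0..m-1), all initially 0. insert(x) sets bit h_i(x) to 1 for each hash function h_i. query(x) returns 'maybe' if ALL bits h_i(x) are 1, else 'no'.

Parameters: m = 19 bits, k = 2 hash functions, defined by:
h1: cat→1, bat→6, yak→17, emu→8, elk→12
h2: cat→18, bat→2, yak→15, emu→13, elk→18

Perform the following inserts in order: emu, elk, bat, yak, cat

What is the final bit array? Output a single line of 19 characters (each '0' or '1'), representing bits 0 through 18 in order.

Start: bits=0000000000000000000
After insert 'emu': sets bits 8 13 -> bits=0000000010000100000
After insert 'elk': sets bits 12 18 -> bits=0000000010001100001
After insert 'bat': sets bits 2 6 -> bits=0010001010001100001
After insert 'yak': sets bits 15 17 -> bits=0010001010001101011
After insert 'cat': sets bits 1 18 -> bits=0110001010001101011

Answer: 0110001010001101011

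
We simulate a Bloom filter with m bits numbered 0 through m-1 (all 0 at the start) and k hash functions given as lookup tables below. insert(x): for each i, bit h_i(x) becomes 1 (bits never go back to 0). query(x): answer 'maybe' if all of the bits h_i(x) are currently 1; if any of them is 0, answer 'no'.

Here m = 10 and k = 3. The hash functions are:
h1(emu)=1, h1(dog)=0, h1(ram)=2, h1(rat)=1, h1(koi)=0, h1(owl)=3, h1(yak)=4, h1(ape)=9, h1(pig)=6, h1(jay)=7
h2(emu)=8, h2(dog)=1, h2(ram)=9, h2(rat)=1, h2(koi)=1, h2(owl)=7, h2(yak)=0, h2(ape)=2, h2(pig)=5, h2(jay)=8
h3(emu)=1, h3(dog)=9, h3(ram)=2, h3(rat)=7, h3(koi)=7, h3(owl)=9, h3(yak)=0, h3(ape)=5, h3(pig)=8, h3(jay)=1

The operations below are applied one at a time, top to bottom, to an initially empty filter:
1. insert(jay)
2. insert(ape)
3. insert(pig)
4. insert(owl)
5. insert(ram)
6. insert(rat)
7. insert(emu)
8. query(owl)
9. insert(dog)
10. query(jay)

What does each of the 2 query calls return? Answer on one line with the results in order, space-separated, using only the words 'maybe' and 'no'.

Answer: maybe maybe

Derivation:
Start: bits=0000000000
Op 1: insert jay -> sets bits 1 7 8 -> bits=0100000110
Op 2: insert ape -> sets bits 2 5 9 -> bits=0110010111
Op 3: insert pig -> sets bits 5 6 8 -> bits=0110011111
Op 4: insert owl -> sets bits 3 7 9 -> bits=0111011111
Op 5: insert ram -> sets bits 2 9 -> bits=0111011111
Op 6: insert rat -> sets bits 1 7 -> bits=0111011111
Op 7: insert emu -> sets bits 1 8 -> bits=0111011111
Op 8: query owl -> checks bit3=1, bit7=1, bit9=1 (all 1) -> maybe
Op 9: insert dog -> sets bits 0 1 9 -> bits=1111011111
Op 10: query jay -> checks bit1=1, bit7=1, bit8=1 (all 1) -> maybe
Query results in order: maybe maybe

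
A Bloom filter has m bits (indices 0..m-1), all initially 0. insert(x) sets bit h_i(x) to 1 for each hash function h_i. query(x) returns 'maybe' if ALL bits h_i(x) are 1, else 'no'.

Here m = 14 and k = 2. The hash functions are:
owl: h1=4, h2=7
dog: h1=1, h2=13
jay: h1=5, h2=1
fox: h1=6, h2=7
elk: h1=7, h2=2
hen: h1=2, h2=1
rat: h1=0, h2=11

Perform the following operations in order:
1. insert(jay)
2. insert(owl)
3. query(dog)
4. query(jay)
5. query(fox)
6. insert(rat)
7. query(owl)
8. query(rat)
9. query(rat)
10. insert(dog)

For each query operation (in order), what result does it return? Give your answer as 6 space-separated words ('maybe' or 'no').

Start: bits=00000000000000
Op 1: insert jay -> sets bits 1 5 -> bits=01000100000000
Op 2: insert owl -> sets bits 4 7 -> bits=01001101000000
Op 3: query dog -> checks bit1=1, bit13=0 (has a 0) -> no
Op 4: query jay -> checks bit1=1, bit5=1 (all 1) -> maybe
Op 5: query fox -> checks bit6=0, bit7=1 (has a 0) -> no
Op 6: insert rat -> sets bits 0 11 -> bits=11001101000100
Op 7: query owl -> checks bit4=1, bit7=1 (all 1) -> maybe
Op 8: query rat -> checks bit0=1, bit11=1 (all 1) -> maybe
Op 9: query rat -> checks bit0=1, bit11=1 (all 1) -> maybe
Op 10: insert dog -> sets bits 1 13 -> bits=11001101000101
Query results in order: no maybe no maybe maybe maybe

Answer: no maybe no maybe maybe maybe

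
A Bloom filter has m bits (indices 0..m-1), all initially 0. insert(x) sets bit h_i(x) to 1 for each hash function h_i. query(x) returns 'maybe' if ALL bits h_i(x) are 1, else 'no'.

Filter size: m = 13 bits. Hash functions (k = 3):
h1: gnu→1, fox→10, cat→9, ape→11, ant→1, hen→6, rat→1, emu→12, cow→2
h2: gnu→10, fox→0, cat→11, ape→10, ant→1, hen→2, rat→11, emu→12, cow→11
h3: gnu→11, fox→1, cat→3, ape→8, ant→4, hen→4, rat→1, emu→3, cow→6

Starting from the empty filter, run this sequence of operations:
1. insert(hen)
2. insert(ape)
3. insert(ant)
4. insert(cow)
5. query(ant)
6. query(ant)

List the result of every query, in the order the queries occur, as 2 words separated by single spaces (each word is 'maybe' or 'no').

Answer: maybe maybe

Derivation:
Start: bits=0000000000000
Op 1: insert hen -> sets bits 2 4 6 -> bits=0010101000000
Op 2: insert ape -> sets bits 8 10 11 -> bits=0010101010110
Op 3: insert ant -> sets bits 1 4 -> bits=0110101010110
Op 4: insert cow -> sets bits 2 6 11 -> bits=0110101010110
Op 5: query ant -> checks bit1=1, bit4=1 (all 1) -> maybe
Op 6: query ant -> checks bit1=1, bit4=1 (all 1) -> maybe
Query results in order: maybe maybe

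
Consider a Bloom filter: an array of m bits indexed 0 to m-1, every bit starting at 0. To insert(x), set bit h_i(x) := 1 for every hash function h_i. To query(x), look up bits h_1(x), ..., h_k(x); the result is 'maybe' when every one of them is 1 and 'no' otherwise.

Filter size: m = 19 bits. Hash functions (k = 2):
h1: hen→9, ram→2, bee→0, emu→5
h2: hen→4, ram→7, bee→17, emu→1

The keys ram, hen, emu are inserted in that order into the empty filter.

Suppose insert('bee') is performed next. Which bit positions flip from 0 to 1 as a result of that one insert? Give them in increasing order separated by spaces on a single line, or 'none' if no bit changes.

Start: bits=0000000000000000000
After insert 'ram': sets bits 2 7 -> bits=0010000100000000000
After insert 'hen': sets bits 4 9 -> bits=0010100101000000000
After insert 'emu': sets bits 1 5 -> bits=0110110101000000000
insert 'bee' would touch bits 0 17; currently bit0=0, bit17=0
Bits that are 0 among those (would change 0->1): 0 17

Answer: 0 17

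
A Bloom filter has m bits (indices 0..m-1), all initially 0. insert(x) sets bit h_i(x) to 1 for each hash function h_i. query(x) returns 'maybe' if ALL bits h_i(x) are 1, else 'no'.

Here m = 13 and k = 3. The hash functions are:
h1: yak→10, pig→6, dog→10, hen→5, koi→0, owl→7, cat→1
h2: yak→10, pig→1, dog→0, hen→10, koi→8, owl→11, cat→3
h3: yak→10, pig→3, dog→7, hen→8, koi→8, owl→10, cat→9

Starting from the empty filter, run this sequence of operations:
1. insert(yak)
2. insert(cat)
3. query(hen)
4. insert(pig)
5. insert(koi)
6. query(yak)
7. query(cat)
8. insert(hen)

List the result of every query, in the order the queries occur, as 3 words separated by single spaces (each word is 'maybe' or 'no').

Start: bits=0000000000000
Op 1: insert yak -> sets bits 10 -> bits=0000000000100
Op 2: insert cat -> sets bits 1 3 9 -> bits=0101000001100
Op 3: query hen -> checks bit5=0, bit8=0, bit10=1 (has a 0) -> no
Op 4: insert pig -> sets bits 1 3 6 -> bits=0101001001100
Op 5: insert koi -> sets bits 0 8 -> bits=1101001011100
Op 6: query yak -> checks bit10=1 (all 1) -> maybe
Op 7: query cat -> checks bit1=1, bit3=1, bit9=1 (all 1) -> maybe
Op 8: insert hen -> sets bits 5 8 10 -> bits=1101011011100
Query results in order: no maybe maybe

Answer: no maybe maybe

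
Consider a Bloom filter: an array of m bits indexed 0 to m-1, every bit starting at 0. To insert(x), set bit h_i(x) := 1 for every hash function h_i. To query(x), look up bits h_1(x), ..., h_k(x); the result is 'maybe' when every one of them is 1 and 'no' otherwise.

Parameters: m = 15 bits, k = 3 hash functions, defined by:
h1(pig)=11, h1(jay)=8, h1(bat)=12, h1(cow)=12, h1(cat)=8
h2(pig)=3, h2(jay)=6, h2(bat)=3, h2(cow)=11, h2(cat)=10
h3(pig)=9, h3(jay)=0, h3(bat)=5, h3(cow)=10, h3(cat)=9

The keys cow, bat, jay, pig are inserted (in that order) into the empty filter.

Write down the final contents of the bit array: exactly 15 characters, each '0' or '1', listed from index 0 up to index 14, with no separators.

Start: bits=000000000000000
After insert 'cow': sets bits 10 11 12 -> bits=000000000011100
After insert 'bat': sets bits 3 5 12 -> bits=000101000011100
After insert 'jay': sets bits 0 6 8 -> bits=100101101011100
After insert 'pig': sets bits 3 9 11 -> bits=100101101111100

Answer: 100101101111100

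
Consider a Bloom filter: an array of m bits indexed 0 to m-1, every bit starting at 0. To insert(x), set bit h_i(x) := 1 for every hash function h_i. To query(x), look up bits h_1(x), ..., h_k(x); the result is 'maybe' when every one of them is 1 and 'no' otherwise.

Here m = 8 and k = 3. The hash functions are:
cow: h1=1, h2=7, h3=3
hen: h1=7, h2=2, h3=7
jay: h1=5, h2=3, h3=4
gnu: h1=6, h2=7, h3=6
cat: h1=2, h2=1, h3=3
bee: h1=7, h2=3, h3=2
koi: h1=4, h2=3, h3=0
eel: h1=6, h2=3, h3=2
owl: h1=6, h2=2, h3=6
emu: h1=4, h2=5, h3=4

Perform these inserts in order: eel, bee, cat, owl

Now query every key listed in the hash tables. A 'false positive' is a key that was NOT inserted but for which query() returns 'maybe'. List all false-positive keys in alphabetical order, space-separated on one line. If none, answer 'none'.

Start: bits=00000000
After insert 'eel': sets bits 2 3 6 -> bits=00110010
After insert 'bee': sets bits 2 3 7 -> bits=00110011
After insert 'cat': sets bits 1 2 3 -> bits=01110011
After insert 'owl': sets bits 2 6 -> bits=01110011
Not inserted: cow emu gnu hen jay koi — query each against bits=01110011:
query cow: checks bit1=1, bit3=1, bit7=1 (all 1) -> maybe => FALSE POSITIVE
query emu: checks bit4=0, bit5=0 (has a 0) -> no => not a false positive
query gnu: checks bit6=1, bit7=1 (all 1) -> maybe => FALSE POSITIVE
query hen: checks bit2=1, bit7=1 (all 1) -> maybe => FALSE POSITIVE
query jay: checks bit3=1, bit4=0, bit5=0 (has a 0) -> no => not a false positive
query koi: checks bit0=0, bit3=1, bit4=0 (has a 0) -> no => not a false positive
False positives (alphabetical): cow gnu hen

Answer: cow gnu hen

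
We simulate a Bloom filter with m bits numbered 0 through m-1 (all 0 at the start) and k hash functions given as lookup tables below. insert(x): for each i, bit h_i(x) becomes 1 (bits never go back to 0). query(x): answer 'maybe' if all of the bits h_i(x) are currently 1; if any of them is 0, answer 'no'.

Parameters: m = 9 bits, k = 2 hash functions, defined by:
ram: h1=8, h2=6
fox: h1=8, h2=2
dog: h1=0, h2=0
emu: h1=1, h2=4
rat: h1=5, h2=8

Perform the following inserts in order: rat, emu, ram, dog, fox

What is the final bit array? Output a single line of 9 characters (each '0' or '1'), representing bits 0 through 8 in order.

Start: bits=000000000
After insert 'rat': sets bits 5 8 -> bits=000001001
After insert 'emu': sets bits 1 4 -> bits=010011001
After insert 'ram': sets bits 6 8 -> bits=010011101
After insert 'dog': sets bits 0 -> bits=110011101
After insert 'fox': sets bits 2 8 -> bits=111011101

Answer: 111011101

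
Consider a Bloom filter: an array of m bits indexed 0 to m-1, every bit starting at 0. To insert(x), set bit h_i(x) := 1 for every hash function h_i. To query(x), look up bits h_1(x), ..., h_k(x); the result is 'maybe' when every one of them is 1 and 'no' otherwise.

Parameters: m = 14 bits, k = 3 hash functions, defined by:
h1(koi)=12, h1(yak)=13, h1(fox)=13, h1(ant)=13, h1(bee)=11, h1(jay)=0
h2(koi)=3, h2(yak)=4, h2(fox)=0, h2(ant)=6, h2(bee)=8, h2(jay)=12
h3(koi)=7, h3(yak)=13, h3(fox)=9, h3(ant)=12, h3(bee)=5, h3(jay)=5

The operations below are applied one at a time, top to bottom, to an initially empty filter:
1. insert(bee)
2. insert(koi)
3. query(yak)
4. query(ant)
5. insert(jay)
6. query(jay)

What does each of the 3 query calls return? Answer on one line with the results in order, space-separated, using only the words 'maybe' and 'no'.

Answer: no no maybe

Derivation:
Start: bits=00000000000000
Op 1: insert bee -> sets bits 5 8 11 -> bits=00000100100100
Op 2: insert koi -> sets bits 3 7 12 -> bits=00010101100110
Op 3: query yak -> checks bit4=0, bit13=0 (has a 0) -> no
Op 4: query ant -> checks bit6=0, bit12=1, bit13=0 (has a 0) -> no
Op 5: insert jay -> sets bits 0 5 12 -> bits=10010101100110
Op 6: query jay -> checks bit0=1, bit5=1, bit12=1 (all 1) -> maybe
Query results in order: no no maybe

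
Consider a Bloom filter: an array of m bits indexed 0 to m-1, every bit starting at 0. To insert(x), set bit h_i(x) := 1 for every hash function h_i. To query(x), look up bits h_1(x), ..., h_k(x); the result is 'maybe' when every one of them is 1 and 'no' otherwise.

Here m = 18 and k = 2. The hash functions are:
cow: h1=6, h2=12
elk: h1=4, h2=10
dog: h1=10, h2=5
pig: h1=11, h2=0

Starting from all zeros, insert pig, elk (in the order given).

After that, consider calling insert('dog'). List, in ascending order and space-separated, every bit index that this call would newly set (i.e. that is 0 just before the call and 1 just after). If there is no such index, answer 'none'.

Answer: 5

Derivation:
Start: bits=000000000000000000
After insert 'pig': sets bits 0 11 -> bits=100000000001000000
After insert 'elk': sets bits 4 10 -> bits=100010000011000000
insert 'dog' would touch bits 5 10; currently bit5=0, bit10=1
Bits that are 0 among those (would change 0->1): 5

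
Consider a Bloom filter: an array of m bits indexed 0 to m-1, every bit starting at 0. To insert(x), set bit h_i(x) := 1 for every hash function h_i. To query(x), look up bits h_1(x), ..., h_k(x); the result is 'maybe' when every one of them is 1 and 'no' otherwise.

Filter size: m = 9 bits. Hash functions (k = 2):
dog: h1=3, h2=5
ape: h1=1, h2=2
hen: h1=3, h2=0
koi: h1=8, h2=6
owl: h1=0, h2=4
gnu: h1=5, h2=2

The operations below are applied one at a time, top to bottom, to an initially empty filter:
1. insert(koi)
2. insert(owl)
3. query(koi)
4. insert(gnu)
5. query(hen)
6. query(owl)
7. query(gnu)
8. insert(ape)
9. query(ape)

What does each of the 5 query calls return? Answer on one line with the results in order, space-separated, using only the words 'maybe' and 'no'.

Start: bits=000000000
Op 1: insert koi -> sets bits 6 8 -> bits=000000101
Op 2: insert owl -> sets bits 0 4 -> bits=100010101
Op 3: query koi -> checks bit6=1, bit8=1 (all 1) -> maybe
Op 4: insert gnu -> sets bits 2 5 -> bits=101011101
Op 5: query hen -> checks bit0=1, bit3=0 (has a 0) -> no
Op 6: query owl -> checks bit0=1, bit4=1 (all 1) -> maybe
Op 7: query gnu -> checks bit2=1, bit5=1 (all 1) -> maybe
Op 8: insert ape -> sets bits 1 2 -> bits=111011101
Op 9: query ape -> checks bit1=1, bit2=1 (all 1) -> maybe
Query results in order: maybe no maybe maybe maybe

Answer: maybe no maybe maybe maybe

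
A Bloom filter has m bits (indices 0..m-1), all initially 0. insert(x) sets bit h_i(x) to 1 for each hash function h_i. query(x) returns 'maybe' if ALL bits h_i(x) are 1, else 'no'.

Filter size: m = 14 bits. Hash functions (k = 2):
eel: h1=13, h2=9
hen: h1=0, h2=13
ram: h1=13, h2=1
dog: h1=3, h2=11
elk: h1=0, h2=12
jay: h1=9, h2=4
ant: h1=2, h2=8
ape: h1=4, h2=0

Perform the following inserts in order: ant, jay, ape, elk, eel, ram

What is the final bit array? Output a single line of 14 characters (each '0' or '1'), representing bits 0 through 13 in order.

Start: bits=00000000000000
After insert 'ant': sets bits 2 8 -> bits=00100000100000
After insert 'jay': sets bits 4 9 -> bits=00101000110000
After insert 'ape': sets bits 0 4 -> bits=10101000110000
After insert 'elk': sets bits 0 12 -> bits=10101000110010
After insert 'eel': sets bits 9 13 -> bits=10101000110011
After insert 'ram': sets bits 1 13 -> bits=11101000110011

Answer: 11101000110011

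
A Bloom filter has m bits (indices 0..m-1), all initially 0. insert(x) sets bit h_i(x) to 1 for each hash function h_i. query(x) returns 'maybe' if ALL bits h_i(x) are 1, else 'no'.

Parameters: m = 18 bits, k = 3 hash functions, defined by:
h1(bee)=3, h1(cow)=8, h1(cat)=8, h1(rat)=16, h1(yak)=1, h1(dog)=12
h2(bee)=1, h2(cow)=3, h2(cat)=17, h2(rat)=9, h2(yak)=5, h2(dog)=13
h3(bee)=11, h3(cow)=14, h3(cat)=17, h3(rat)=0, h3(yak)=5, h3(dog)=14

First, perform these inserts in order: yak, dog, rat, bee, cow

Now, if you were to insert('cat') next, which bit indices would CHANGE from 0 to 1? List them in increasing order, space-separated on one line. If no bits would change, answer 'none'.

Answer: 17

Derivation:
Start: bits=000000000000000000
After insert 'yak': sets bits 1 5 -> bits=010001000000000000
After insert 'dog': sets bits 12 13 14 -> bits=010001000000111000
After insert 'rat': sets bits 0 9 16 -> bits=110001000100111010
After insert 'bee': sets bits 1 3 11 -> bits=110101000101111010
After insert 'cow': sets bits 3 8 14 -> bits=110101001101111010
insert 'cat' would touch bits 8 17; currently bit8=1, bit17=0
Bits that are 0 among those (would change 0->1): 17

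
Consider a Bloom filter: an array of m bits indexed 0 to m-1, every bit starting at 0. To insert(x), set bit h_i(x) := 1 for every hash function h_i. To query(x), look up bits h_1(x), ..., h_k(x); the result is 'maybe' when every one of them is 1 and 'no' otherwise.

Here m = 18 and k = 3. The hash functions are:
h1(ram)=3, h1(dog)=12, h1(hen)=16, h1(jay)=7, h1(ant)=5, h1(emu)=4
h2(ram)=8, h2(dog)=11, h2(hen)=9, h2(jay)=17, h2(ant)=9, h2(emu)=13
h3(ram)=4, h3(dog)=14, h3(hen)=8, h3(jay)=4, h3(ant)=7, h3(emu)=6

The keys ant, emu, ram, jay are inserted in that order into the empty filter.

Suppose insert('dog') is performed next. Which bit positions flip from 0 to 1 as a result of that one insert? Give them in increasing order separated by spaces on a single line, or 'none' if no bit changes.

Start: bits=000000000000000000
After insert 'ant': sets bits 5 7 9 -> bits=000001010100000000
After insert 'emu': sets bits 4 6 13 -> bits=000011110100010000
After insert 'ram': sets bits 3 4 8 -> bits=000111111100010000
After insert 'jay': sets bits 4 7 17 -> bits=000111111100010001
insert 'dog' would touch bits 11 12 14; currently bit11=0, bit12=0, bit14=0
Bits that are 0 among those (would change 0->1): 11 12 14

Answer: 11 12 14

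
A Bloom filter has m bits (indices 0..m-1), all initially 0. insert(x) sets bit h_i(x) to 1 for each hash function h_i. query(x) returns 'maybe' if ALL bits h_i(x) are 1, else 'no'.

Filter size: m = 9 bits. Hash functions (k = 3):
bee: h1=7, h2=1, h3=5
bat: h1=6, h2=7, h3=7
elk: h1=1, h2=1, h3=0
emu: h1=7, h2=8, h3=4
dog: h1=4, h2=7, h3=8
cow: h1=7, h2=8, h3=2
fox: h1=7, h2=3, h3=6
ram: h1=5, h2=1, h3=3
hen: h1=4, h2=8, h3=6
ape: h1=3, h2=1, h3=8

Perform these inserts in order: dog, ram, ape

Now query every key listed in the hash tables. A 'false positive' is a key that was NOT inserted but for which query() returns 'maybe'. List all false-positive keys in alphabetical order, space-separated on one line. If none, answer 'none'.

Answer: bee emu

Derivation:
Start: bits=000000000
After insert 'dog': sets bits 4 7 8 -> bits=000010011
After insert 'ram': sets bits 1 3 5 -> bits=010111011
After insert 'ape': sets bits 1 3 8 -> bits=010111011
Not inserted: bat bee cow elk emu fox hen — query each against bits=010111011:
query bat: checks bit6=0, bit7=1 (has a 0) -> no => not a false positive
query bee: checks bit1=1, bit5=1, bit7=1 (all 1) -> maybe => FALSE POSITIVE
query cow: checks bit2=0, bit7=1, bit8=1 (has a 0) -> no => not a false positive
query elk: checks bit0=0, bit1=1 (has a 0) -> no => not a false positive
query emu: checks bit4=1, bit7=1, bit8=1 (all 1) -> maybe => FALSE POSITIVE
query fox: checks bit3=1, bit6=0, bit7=1 (has a 0) -> no => not a false positive
query hen: checks bit4=1, bit6=0, bit8=1 (has a 0) -> no => not a false positive
False positives (alphabetical): bee emu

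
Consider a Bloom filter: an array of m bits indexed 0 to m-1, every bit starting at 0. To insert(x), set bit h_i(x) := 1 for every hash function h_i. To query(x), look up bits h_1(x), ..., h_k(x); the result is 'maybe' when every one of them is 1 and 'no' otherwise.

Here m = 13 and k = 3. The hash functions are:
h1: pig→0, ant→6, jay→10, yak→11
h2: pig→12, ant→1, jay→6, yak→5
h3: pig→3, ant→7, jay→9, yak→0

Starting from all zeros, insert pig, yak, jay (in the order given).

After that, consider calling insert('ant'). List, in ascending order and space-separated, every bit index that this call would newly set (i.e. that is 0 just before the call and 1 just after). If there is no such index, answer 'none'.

Answer: 1 7

Derivation:
Start: bits=0000000000000
After insert 'pig': sets bits 0 3 12 -> bits=1001000000001
After insert 'yak': sets bits 0 5 11 -> bits=1001010000011
After insert 'jay': sets bits 6 9 10 -> bits=1001011001111
insert 'ant' would touch bits 1 6 7; currently bit1=0, bit6=1, bit7=0
Bits that are 0 among those (would change 0->1): 1 7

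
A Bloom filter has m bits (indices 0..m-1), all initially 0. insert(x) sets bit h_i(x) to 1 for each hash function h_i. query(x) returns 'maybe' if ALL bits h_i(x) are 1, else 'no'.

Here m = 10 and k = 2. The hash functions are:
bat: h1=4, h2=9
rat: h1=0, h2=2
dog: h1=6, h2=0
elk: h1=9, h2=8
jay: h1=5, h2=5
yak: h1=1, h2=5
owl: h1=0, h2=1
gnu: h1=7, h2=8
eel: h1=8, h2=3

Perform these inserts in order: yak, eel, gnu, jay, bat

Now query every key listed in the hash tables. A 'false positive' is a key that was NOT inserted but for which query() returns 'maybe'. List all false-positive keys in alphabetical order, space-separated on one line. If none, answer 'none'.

Start: bits=0000000000
After insert 'yak': sets bits 1 5 -> bits=0100010000
After insert 'eel': sets bits 3 8 -> bits=0101010010
After insert 'gnu': sets bits 7 8 -> bits=0101010110
After insert 'jay': sets bits 5 -> bits=0101010110
After insert 'bat': sets bits 4 9 -> bits=0101110111
Not inserted: dog elk owl rat — query each against bits=0101110111:
query dog: checks bit0=0, bit6=0 (has a 0) -> no => not a false positive
query elk: checks bit8=1, bit9=1 (all 1) -> maybe => FALSE POSITIVE
query owl: checks bit0=0, bit1=1 (has a 0) -> no => not a false positive
query rat: checks bit0=0, bit2=0 (has a 0) -> no => not a false positive
False positives (alphabetical): elk

Answer: elk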